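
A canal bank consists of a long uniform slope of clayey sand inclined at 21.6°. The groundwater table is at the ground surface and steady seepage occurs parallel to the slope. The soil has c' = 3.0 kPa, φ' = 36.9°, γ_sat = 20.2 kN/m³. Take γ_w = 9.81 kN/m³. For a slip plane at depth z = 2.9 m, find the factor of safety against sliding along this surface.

FS = 1.13

With seepage parallel to the slope and the water table at the surface, the effective normal stress on the slip plane uses the buoyant unit weight γ' = γ_sat − γ_w while the driving shear stress uses γ_sat:
FS = [c' + γ' z cos²β tanφ'] / [γ_sat z sinβ cosβ]
γ' = 20.2 − 9.81 = 10.39 kN/m³
Numerator = 3.0 + 10.39·2.9·cos²21.6°·tan36.9° = 3.0 + 10.39·2.9·0.8645·0.7508 = 22.557 kPa
Denominator = 20.2·2.9·sin21.6°·cos21.6° = 20.2·2.9·0.3681·0.9298 = 20.050 kPa
FS = 22.557 / 20.050 = 1.125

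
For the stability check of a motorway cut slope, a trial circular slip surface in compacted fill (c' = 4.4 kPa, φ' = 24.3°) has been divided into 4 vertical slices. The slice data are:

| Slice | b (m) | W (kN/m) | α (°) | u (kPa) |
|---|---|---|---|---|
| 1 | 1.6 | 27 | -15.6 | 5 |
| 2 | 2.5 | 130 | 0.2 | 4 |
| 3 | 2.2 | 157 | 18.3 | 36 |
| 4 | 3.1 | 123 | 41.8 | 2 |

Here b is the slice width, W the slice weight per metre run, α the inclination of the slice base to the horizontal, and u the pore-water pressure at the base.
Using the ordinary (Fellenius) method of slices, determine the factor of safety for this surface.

FS = 1.42

Ordinary method of slices: FS = Σ[c'·Δl_i + (W_i cosα_i − u_i·Δl_i)·tanφ'] / Σ W_i sinα_i, with Δl_i = b_i / cosα_i.
Slice 1: Δl = 1.6/cos(-15.6°) = 1.661 m; N'_1 = 27·cos(-15.6°) − 5·1.661 = 17.7; c'Δl = 7.31; W sinα = -7.3
Slice 2: Δl = 2.5/cos0.2° = 2.500 m; N'_2 = 130·cos0.2° − 4·2.500 = 120.0; c'Δl = 11.00; W sinα = 0.5
Slice 3: Δl = 2.2/cos18.3° = 2.317 m; N'_3 = 157·cos18.3° − 36·2.317 = 65.6; c'Δl = 10.20; W sinα = 49.3
Slice 4: Δl = 3.1/cos41.8° = 4.158 m; N'_4 = 123·cos41.8° − 2·4.158 = 83.4; c'Δl = 18.30; W sinα = 82.0
Σc'Δl = 46.8 kN/m; ΣN' = 286.7 kN/m; ΣW sinα = 124.5 kN/m
Resisting = 46.8 + 286.7·tan24.3° = 46.8 + 129.5 = 176.3 kN/m
FS = 176.3 / 124.5 = 1.416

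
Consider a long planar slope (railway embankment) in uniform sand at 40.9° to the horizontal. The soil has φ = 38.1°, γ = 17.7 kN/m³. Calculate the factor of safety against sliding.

For a dry cohesionless infinite slope the factor of safety is FS = tanφ / tanβ.
FS = tan38.1° / tan40.9° = 0.7841 / 0.8662 = 0.905

FS = 0.91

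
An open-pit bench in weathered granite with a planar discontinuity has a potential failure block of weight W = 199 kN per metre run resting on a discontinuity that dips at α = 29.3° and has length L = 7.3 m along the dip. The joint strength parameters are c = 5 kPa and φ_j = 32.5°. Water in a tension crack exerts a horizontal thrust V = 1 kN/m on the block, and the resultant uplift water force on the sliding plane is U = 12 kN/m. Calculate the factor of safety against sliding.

Resolving the block weight along and normal to the plane and applying the Mohr–Coulomb strength on the joint:
N' = W cosα − U − V sinα = 199·cos29.3° − 12 − 1·sin29.3° = 161.1 kN/m
Driving force T = W sinα + V cosα = 199·sin29.3° + 1·cos29.3° = 98.3 kN/m
Resisting force R = c·L + N'·tanφ_j = 5·7.3 + 161.1·tan32.5° = 36.5 + 102.6 = 139.1 kN/m
FS = R / T = 139.1 / 98.3 = 1.416

FS = 1.42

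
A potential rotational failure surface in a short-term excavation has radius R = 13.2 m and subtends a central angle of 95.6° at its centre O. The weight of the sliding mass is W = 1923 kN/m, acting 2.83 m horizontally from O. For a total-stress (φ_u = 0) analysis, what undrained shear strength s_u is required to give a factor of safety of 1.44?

s_u = 27.0 kPa

FS = s_u·L_a·R / (W·d), so s_u = FS·W·d / (L_a·R).
Arc length L_a = R·θ = 13.2·(95.6°·π/180) = 13.2·1.6685 = 22.02 m
s_u = 1.44·1923·2.83 / (22.02·13.2) = 7836.6 / 290.73 = 26.96 kPa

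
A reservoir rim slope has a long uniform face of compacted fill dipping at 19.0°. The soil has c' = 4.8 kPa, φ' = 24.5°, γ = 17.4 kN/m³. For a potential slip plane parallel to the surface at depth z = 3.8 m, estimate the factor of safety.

For an infinite slope with a slip plane parallel to the surface (no pore pressure): FS = [c' + γz cos²β tanφ'] / [γz sinβ cosβ].
γz = 17.4·3.8 = 66.12 kN/m²
Numerator = 4.8 + 66.12·cos²19.0°·tan24.5° = 4.8 + 66.12·0.8940·0.4557 = 31.739 kPa
Denominator = 66.12·sin19.0°·cos19.0° = 66.12·0.3256·0.9455 = 20.354 kPa
FS = 31.739 / 20.354 = 1.559

FS = 1.56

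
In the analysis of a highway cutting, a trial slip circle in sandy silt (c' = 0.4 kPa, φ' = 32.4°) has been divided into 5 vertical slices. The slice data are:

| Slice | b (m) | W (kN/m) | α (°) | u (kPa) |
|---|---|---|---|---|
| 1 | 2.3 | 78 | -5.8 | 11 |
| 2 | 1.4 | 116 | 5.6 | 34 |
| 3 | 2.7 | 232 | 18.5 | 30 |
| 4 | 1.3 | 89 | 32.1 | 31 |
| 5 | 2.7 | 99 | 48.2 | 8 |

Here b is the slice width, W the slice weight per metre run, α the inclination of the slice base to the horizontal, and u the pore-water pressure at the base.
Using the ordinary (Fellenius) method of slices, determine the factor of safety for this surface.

FS = 1.04

Ordinary method of slices: FS = Σ[c'·Δl_i + (W_i cosα_i − u_i·Δl_i)·tanφ'] / Σ W_i sinα_i, with Δl_i = b_i / cosα_i.
Slice 1: Δl = 2.3/cos(-5.8°) = 2.312 m; N'_1 = 78·cos(-5.8°) − 11·2.312 = 52.2; c'Δl = 0.92; W sinα = -7.9
Slice 2: Δl = 1.4/cos5.6° = 1.407 m; N'_2 = 116·cos5.6° − 34·1.407 = 67.6; c'Δl = 0.56; W sinα = 11.3
Slice 3: Δl = 2.7/cos18.5° = 2.847 m; N'_3 = 232·cos18.5° − 30·2.847 = 134.6; c'Δl = 1.14; W sinα = 73.6
Slice 4: Δl = 1.3/cos32.1° = 1.535 m; N'_4 = 89·cos32.1° − 31·1.535 = 27.8; c'Δl = 0.61; W sinα = 47.3
Slice 5: Δl = 2.7/cos48.2° = 4.051 m; N'_5 = 99·cos48.2° − 8·4.051 = 33.6; c'Δl = 1.62; W sinα = 73.8
Σc'Δl = 4.9 kN/m; ΣN' = 315.8 kN/m; ΣW sinα = 198.1 kN/m
Resisting = 4.9 + 315.8·tan32.4° = 4.9 + 200.4 = 205.3 kN/m
FS = 205.3 / 198.1 = 1.036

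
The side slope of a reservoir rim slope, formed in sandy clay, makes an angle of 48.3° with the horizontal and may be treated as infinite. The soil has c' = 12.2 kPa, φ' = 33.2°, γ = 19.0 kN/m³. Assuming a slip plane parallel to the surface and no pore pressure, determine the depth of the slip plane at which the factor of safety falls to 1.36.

z = 1.66 m

Setting FS = 1.36 in FS = [c' + γz cos²β tanφ'] / [γz sinβ cosβ] and solving for z:
z = c' / [γ cosβ (FS·sinβ − cosβ·tanφ')]
  = 12.2 / [19.0·cos48.3°·(1.36·sin48.3° − cos48.3°·tan33.2°)]
  = 12.2 / [19.0·0.6652·(1.36·0.7466 − 0.6652·0.6544)]
  = 12.2 / 7.3323 = 1.664 m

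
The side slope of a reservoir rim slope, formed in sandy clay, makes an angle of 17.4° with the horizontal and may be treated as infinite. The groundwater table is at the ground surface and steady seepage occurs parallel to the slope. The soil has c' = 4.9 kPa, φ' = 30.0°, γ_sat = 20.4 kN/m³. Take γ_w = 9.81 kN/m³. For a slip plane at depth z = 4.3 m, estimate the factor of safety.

FS = 1.15

With seepage parallel to the slope and the water table at the surface, the effective normal stress on the slip plane uses the buoyant unit weight γ' = γ_sat − γ_w while the driving shear stress uses γ_sat:
FS = [c' + γ' z cos²β tanφ'] / [γ_sat z sinβ cosβ]
γ' = 20.4 − 9.81 = 10.59 kN/m³
Numerator = 4.9 + 10.59·4.3·cos²17.4°·tan30.0° = 4.9 + 10.59·4.3·0.9106·0.5774 = 28.840 kPa
Denominator = 20.4·4.3·sin17.4°·cos17.4° = 20.4·4.3·0.2990·0.9542 = 25.031 kPa
FS = 28.840 / 25.031 = 1.152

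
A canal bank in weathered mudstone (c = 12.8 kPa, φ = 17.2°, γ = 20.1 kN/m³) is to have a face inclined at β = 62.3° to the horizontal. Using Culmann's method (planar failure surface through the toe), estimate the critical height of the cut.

H_c = 7.32 m

Culmann's analysis gives the critical failure plane at α_cr = (β + φ)/2 = (62.3 + 17.2)/2 = 39.8°, and the critical height
H_c = (4c/γ) · sinβ cosφ / [1 − cos(β − φ)]
    = (4·12.8/20.1) · sin62.3°·cos17.2° / [1 − cos(45.1°)]
    = 2.547 · 0.8854·0.9553 / [1 − 0.7059]
    = 2.547 · 0.8458 / 0.2941
    = 7.32 m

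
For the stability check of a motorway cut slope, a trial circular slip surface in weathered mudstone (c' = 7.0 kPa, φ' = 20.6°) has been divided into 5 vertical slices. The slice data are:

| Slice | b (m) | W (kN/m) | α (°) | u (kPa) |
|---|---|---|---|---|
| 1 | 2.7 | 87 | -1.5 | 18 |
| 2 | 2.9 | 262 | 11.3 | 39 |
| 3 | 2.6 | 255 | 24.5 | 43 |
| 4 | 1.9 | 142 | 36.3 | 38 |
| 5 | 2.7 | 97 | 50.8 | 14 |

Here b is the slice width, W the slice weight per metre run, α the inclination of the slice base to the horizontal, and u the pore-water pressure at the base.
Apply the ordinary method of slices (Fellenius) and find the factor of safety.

FS = 0.72

Ordinary method of slices: FS = Σ[c'·Δl_i + (W_i cosα_i − u_i·Δl_i)·tanφ'] / Σ W_i sinα_i, with Δl_i = b_i / cosα_i.
Slice 1: Δl = 2.7/cos(-1.5°) = 2.701 m; N'_1 = 87·cos(-1.5°) − 18·2.701 = 38.4; c'Δl = 18.91; W sinα = -2.3
Slice 2: Δl = 2.9/cos11.3° = 2.957 m; N'_2 = 262·cos11.3° − 39·2.957 = 141.6; c'Δl = 20.70; W sinα = 51.3
Slice 3: Δl = 2.6/cos24.5° = 2.857 m; N'_3 = 255·cos24.5° − 43·2.857 = 109.2; c'Δl = 20.00; W sinα = 105.7
Slice 4: Δl = 1.9/cos36.3° = 2.358 m; N'_4 = 142·cos36.3° − 38·2.358 = 24.9; c'Δl = 16.50; W sinα = 84.1
Slice 5: Δl = 2.7/cos50.8° = 4.272 m; N'_5 = 97·cos50.8° − 14·4.272 = 1.5; c'Δl = 29.90; W sinα = 75.2
Σc'Δl = 106.0 kN/m; ΣN' = 315.5 kN/m; ΣW sinα = 314.0 kN/m
Resisting = 106.0 + 315.5·tan20.6° = 106.0 + 118.6 = 224.6 kN/m
FS = 224.6 / 314.0 = 0.715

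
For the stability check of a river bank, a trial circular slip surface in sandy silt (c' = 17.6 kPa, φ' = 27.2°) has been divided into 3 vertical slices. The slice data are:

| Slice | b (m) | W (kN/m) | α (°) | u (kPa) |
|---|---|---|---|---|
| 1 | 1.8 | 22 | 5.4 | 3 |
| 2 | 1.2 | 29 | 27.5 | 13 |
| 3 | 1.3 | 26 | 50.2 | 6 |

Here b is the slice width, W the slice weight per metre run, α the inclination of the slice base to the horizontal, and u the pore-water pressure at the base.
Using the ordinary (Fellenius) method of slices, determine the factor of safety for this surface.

Ordinary method of slices: FS = Σ[c'·Δl_i + (W_i cosα_i − u_i·Δl_i)·tanφ'] / Σ W_i sinα_i, with Δl_i = b_i / cosα_i.
Slice 1: Δl = 1.8/cos5.4° = 1.808 m; N'_1 = 22·cos5.4° − 3·1.808 = 16.5; c'Δl = 31.82; W sinα = 2.1
Slice 2: Δl = 1.2/cos27.5° = 1.353 m; N'_2 = 29·cos27.5° − 13·1.353 = 8.1; c'Δl = 23.81; W sinα = 13.4
Slice 3: Δl = 1.3/cos50.2° = 2.031 m; N'_3 = 26·cos50.2° − 6·2.031 = 4.5; c'Δl = 35.74; W sinα = 20.0
Σc'Δl = 91.4 kN/m; ΣN' = 29.1 kN/m; ΣW sinα = 35.4 kN/m
Resisting = 91.4 + 29.1·tan27.2° = 91.4 + 14.9 = 106.3 kN/m
FS = 106.3 / 35.4 = 3.000

FS = 3.00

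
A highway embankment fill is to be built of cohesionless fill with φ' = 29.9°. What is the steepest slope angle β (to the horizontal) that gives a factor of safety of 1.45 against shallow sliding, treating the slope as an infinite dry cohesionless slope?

For an infinite dry cohesionless slope FS = tanφ'/tanβ, so tanβ = tanφ' / FS.
tanβ = tan29.9° / 1.45 = 0.5750 / 1.45 = 0.3966
β = arctan(0.3966) = 21.63°

β = 21.6°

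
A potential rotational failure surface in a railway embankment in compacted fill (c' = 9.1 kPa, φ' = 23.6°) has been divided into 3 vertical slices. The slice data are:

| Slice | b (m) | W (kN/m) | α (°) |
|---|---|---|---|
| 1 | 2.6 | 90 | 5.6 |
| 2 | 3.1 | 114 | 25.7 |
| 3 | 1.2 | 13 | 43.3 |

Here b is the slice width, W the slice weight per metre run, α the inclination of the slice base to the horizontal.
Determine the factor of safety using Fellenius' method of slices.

Ordinary method of slices: FS = Σ[c'·Δl_i + (W_i cosα_i)·tanφ'] / Σ W_i sinα_i, with Δl_i = b_i / cosα_i.
Slice 1: Δl = 2.6/cos5.6° = 2.612 m; N'_1 = 90·cos5.6° = 89.6; c'Δl = 23.77; W sinα = 8.8
Slice 2: Δl = 3.1/cos25.7° = 3.440 m; N'_2 = 114·cos25.7° = 102.7; c'Δl = 31.31; W sinα = 49.4
Slice 3: Δl = 1.2/cos43.3° = 1.649 m; N'_3 = 13·cos43.3° = 9.5; c'Δl = 15.00; W sinα = 8.9
Σc'Δl = 70.1 kN/m; ΣN' = 201.8 kN/m; ΣW sinα = 67.1 kN/m
Resisting = 70.1 + 201.8·tan23.6° = 70.1 + 88.1 = 158.2 kN/m
FS = 158.2 / 67.1 = 2.357

FS = 2.36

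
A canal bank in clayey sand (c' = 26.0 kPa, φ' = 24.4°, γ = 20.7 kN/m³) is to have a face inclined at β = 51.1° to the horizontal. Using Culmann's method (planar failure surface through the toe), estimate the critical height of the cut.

H_c = 33.39 m

Culmann's analysis gives the critical failure plane at α_cr = (β + φ')/2 = (51.1 + 24.4)/2 = 37.8°, and the critical height
H_c = (4c'/γ) · sinβ cosφ' / [1 − cos(β − φ')]
    = (4·26.0/20.7) · sin51.1°·cos24.4° / [1 − cos(26.7°)]
    = 5.024 · 0.7782·0.9107 / [1 − 0.8934]
    = 5.024 · 0.7087 / 0.1066
    = 33.39 m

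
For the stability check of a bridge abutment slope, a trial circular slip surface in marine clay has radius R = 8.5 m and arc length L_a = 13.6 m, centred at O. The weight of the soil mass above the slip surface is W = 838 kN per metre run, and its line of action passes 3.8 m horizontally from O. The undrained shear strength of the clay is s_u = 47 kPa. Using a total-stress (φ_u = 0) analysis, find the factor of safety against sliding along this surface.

Taking moments about the centre O, the resisting moment is provided by the undrained shear strength acting along the arc:
M_R = s_u·L_a·R = 47·13.60·8.5 = 5433.2 kN·m/m
M_D = W·d = 838·3.8 = 3184.4 kN·m/m
FS = M_R / M_D = 5433.2 / 3184.4 = 1.706

FS = 1.71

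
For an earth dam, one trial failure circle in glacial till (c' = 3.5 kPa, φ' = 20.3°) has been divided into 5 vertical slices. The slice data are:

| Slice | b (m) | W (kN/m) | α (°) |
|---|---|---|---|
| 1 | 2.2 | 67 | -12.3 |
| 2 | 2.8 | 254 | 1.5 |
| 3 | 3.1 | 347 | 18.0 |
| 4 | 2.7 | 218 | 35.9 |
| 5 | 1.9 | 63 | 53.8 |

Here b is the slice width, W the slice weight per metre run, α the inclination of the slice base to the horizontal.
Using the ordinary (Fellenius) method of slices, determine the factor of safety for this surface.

Ordinary method of slices: FS = Σ[c'·Δl_i + (W_i cosα_i)·tanφ'] / Σ W_i sinα_i, with Δl_i = b_i / cosα_i.
Slice 1: Δl = 2.2/cos(-12.3°) = 2.252 m; N'_1 = 67·cos(-12.3°) = 65.5; c'Δl = 7.88; W sinα = -14.3
Slice 2: Δl = 2.8/cos1.5° = 2.801 m; N'_2 = 254·cos1.5° = 253.9; c'Δl = 9.80; W sinα = 6.6
Slice 3: Δl = 3.1/cos18.0° = 3.260 m; N'_3 = 347·cos18.0° = 330.0; c'Δl = 11.41; W sinα = 107.2
Slice 4: Δl = 2.7/cos35.9° = 3.333 m; N'_4 = 218·cos35.9° = 176.6; c'Δl = 11.67; W sinα = 127.8
Slice 5: Δl = 1.9/cos53.8° = 3.217 m; N'_5 = 63·cos53.8° = 37.2; c'Δl = 11.26; W sinα = 50.8
Σc'Δl = 52.0 kN/m; ΣN' = 863.2 kN/m; ΣW sinα = 278.3 kN/m
Resisting = 52.0 + 863.2·tan20.3° = 52.0 + 319.3 = 371.3 kN/m
FS = 371.3 / 278.3 = 1.334

FS = 1.33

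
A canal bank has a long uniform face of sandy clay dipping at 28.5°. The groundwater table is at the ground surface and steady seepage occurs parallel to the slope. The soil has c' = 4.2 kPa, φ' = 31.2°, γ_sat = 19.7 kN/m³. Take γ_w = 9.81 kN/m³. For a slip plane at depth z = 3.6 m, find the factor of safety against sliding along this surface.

FS = 0.70

With seepage parallel to the slope and the water table at the surface, the effective normal stress on the slip plane uses the buoyant unit weight γ' = γ_sat − γ_w while the driving shear stress uses γ_sat:
FS = [c' + γ' z cos²β tanφ'] / [γ_sat z sinβ cosβ]
γ' = 19.7 − 9.81 = 9.89 kN/m³
Numerator = 4.2 + 9.89·3.6·cos²28.5°·tan31.2° = 4.2 + 9.89·3.6·0.7723·0.6056 = 20.853 kPa
Denominator = 19.7·3.6·sin28.5°·cos28.5° = 19.7·3.6·0.4772·0.8788 = 29.739 kPa
FS = 20.853 / 29.739 = 0.701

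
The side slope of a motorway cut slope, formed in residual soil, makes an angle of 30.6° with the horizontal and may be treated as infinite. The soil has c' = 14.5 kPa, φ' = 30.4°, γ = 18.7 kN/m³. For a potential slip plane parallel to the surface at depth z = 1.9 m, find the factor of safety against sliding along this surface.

FS = 1.92

For an infinite slope with a slip plane parallel to the surface (no pore pressure): FS = [c' + γz cos²β tanφ'] / [γz sinβ cosβ].
γz = 18.7·1.9 = 35.53 kN/m²
Numerator = 14.5 + 35.53·cos²30.6°·tan30.4° = 14.5 + 35.53·0.7409·0.5867 = 29.944 kPa
Denominator = 35.53·sin30.6°·cos30.6° = 35.53·0.5090·0.8607 = 15.568 kPa
FS = 29.944 / 15.568 = 1.923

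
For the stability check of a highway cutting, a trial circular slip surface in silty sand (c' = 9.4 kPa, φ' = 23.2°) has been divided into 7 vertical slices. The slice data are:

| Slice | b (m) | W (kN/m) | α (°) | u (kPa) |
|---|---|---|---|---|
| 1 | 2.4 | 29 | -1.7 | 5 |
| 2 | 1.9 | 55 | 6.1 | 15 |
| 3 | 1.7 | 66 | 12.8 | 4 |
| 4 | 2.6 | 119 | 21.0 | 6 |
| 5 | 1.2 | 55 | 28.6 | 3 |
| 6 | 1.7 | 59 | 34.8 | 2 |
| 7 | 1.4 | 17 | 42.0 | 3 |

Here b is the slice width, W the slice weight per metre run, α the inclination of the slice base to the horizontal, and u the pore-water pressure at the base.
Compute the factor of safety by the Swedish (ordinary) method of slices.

Ordinary method of slices: FS = Σ[c'·Δl_i + (W_i cosα_i − u_i·Δl_i)·tanφ'] / Σ W_i sinα_i, with Δl_i = b_i / cosα_i.
Slice 1: Δl = 2.4/cos(-1.7°) = 2.401 m; N'_1 = 29·cos(-1.7°) − 5·2.401 = 17.0; c'Δl = 22.57; W sinα = -0.9
Slice 2: Δl = 1.9/cos6.1° = 1.911 m; N'_2 = 55·cos6.1° − 15·1.911 = 26.0; c'Δl = 17.96; W sinα = 5.8
Slice 3: Δl = 1.7/cos12.8° = 1.743 m; N'_3 = 66·cos12.8° − 4·1.743 = 57.4; c'Δl = 16.39; W sinα = 14.6
Slice 4: Δl = 2.6/cos21.0° = 2.785 m; N'_4 = 119·cos21.0° − 6·2.785 = 94.4; c'Δl = 26.18; W sinα = 42.6
Slice 5: Δl = 1.2/cos28.6° = 1.367 m; N'_5 = 55·cos28.6° − 3·1.367 = 44.2; c'Δl = 12.85; W sinα = 26.3
Slice 6: Δl = 1.7/cos34.8° = 2.070 m; N'_6 = 59·cos34.8° − 2·2.070 = 44.3; c'Δl = 19.46; W sinα = 33.7
Slice 7: Δl = 1.4/cos42.0° = 1.884 m; N'_7 = 17·cos42.0° − 3·1.884 = 7.0; c'Δl = 17.71; W sinα = 11.4
Σc'Δl = 133.1 kN/m; ΣN' = 290.3 kN/m; ΣW sinα = 133.6 kN/m
Resisting = 133.1 + 290.3·tan23.2° = 133.1 + 124.4 = 257.5 kN/m
FS = 257.5 / 133.6 = 1.927

FS = 1.93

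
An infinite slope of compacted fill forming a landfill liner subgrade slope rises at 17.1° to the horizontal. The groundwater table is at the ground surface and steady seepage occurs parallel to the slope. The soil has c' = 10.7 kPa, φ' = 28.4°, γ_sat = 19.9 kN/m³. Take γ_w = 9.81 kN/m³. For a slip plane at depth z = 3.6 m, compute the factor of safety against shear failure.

FS = 1.42

With seepage parallel to the slope and the water table at the surface, the effective normal stress on the slip plane uses the buoyant unit weight γ' = γ_sat − γ_w while the driving shear stress uses γ_sat:
FS = [c' + γ' z cos²β tanφ'] / [γ_sat z sinβ cosβ]
γ' = 19.9 − 9.81 = 10.09 kN/m³
Numerator = 10.7 + 10.09·3.6·cos²17.1°·tan28.4° = 10.7 + 10.09·3.6·0.9135·0.5407 = 28.642 kPa
Denominator = 19.9·3.6·sin17.1°·cos17.1° = 19.9·3.6·0.2940·0.9558 = 20.134 kPa
FS = 28.642 / 20.134 = 1.423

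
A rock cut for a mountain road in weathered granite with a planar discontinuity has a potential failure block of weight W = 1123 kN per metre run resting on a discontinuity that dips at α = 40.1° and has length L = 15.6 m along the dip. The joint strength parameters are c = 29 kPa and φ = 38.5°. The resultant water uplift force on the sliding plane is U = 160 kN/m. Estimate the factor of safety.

Resolving the block weight along and normal to the plane and applying the Mohr–Coulomb strength on the joint:
N' = W cosα − U = 1123·cos40.1° − 160 = 699.0 kN/m
Driving force T = W sinα = 1123·sin40.1° = 723.4 kN/m
Resisting force R = c·L + N'·tanφ = 29·15.6 + 699.0·tan38.5° = 452.4 + 556.0 = 1008.4 kN/m
FS = R / T = 1008.4 / 723.4 = 1.394

FS = 1.39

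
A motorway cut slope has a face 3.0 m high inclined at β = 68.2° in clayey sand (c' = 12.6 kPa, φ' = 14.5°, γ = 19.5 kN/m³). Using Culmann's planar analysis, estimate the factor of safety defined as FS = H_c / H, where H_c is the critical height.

FS = 1.90

H_c = (4c'/γ) · sinβ cosφ' / [1 − cos(β − φ')]
    = (4·12.6/19.5) · sin68.2°·cos14.5° / [1 − cos53.7°]
    = 2.585 · 0.8989 / 0.4080 = 5.69 m
FS = H_c / H = 5.69 / 3.0 = 1.898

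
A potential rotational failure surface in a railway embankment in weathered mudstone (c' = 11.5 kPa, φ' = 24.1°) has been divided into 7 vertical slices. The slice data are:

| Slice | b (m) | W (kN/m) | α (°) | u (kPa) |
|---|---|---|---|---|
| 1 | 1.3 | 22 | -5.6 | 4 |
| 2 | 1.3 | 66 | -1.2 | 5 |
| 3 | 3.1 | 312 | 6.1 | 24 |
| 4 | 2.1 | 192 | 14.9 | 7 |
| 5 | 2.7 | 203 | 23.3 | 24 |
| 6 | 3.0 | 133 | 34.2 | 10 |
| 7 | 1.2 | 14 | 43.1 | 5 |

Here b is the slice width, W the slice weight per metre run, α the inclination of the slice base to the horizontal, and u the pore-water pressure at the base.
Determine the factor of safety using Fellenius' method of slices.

FS = 2.00

Ordinary method of slices: FS = Σ[c'·Δl_i + (W_i cosα_i − u_i·Δl_i)·tanφ'] / Σ W_i sinα_i, with Δl_i = b_i / cosα_i.
Slice 1: Δl = 1.3/cos(-5.6°) = 1.306 m; N'_1 = 22·cos(-5.6°) − 4·1.306 = 16.7; c'Δl = 15.02; W sinα = -2.1
Slice 2: Δl = 1.3/cos(-1.2°) = 1.300 m; N'_2 = 66·cos(-1.2°) − 5·1.300 = 59.5; c'Δl = 14.95; W sinα = -1.4
Slice 3: Δl = 3.1/cos6.1° = 3.118 m; N'_3 = 312·cos6.1° − 24·3.118 = 235.4; c'Δl = 35.85; W sinα = 33.2
Slice 4: Δl = 2.1/cos14.9° = 2.173 m; N'_4 = 192·cos14.9° − 7·2.173 = 170.3; c'Δl = 24.99; W sinα = 49.4
Slice 5: Δl = 2.7/cos23.3° = 2.940 m; N'_5 = 203·cos23.3° − 24·2.940 = 115.9; c'Δl = 33.81; W sinα = 80.3
Slice 6: Δl = 3.0/cos34.2° = 3.627 m; N'_6 = 133·cos34.2° − 10·3.627 = 73.7; c'Δl = 41.71; W sinα = 74.8
Slice 7: Δl = 1.2/cos43.1° = 1.643 m; N'_7 = 14·cos43.1° − 5·1.643 = 2.0; c'Δl = 18.90; W sinα = 9.6
Σc'Δl = 185.2 kN/m; ΣN' = 673.5 kN/m; ΣW sinα = 243.6 kN/m
Resisting = 185.2 + 673.5·tan24.1° = 185.2 + 301.3 = 486.5 kN/m
FS = 486.5 / 243.6 = 1.997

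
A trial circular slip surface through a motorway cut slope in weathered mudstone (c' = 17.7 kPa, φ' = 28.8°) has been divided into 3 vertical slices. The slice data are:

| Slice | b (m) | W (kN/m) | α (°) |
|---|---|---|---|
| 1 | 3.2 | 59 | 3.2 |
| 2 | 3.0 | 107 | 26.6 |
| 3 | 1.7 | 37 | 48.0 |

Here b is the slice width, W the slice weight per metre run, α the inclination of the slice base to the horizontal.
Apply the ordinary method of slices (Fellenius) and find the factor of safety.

Ordinary method of slices: FS = Σ[c'·Δl_i + (W_i cosα_i)·tanφ'] / Σ W_i sinα_i, with Δl_i = b_i / cosα_i.
Slice 1: Δl = 3.2/cos3.2° = 3.205 m; N'_1 = 59·cos3.2° = 58.9; c'Δl = 56.73; W sinα = 3.3
Slice 2: Δl = 3.0/cos26.6° = 3.355 m; N'_2 = 107·cos26.6° = 95.7; c'Δl = 59.39; W sinα = 47.9
Slice 3: Δl = 1.7/cos48.0° = 2.541 m; N'_3 = 37·cos48.0° = 24.8; c'Δl = 44.97; W sinα = 27.5
Σc'Δl = 161.1 kN/m; ΣN' = 179.3 kN/m; ΣW sinα = 78.7 kN/m
Resisting = 161.1 + 179.3·tan28.8° = 161.1 + 98.6 = 259.7 kN/m
FS = 259.7 / 78.7 = 3.300

FS = 3.30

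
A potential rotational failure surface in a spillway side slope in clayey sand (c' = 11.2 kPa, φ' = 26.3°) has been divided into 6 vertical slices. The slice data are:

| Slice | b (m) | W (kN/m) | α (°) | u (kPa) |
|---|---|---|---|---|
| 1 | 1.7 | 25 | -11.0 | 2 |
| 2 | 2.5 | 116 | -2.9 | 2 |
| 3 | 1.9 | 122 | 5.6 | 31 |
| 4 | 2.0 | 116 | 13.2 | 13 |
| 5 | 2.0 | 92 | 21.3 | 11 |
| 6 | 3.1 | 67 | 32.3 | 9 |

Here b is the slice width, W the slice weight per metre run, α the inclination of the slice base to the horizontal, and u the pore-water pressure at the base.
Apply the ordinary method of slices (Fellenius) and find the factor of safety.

FS = 3.48

Ordinary method of slices: FS = Σ[c'·Δl_i + (W_i cosα_i − u_i·Δl_i)·tanφ'] / Σ W_i sinα_i, with Δl_i = b_i / cosα_i.
Slice 1: Δl = 1.7/cos(-11.0°) = 1.732 m; N'_1 = 25·cos(-11.0°) − 2·1.732 = 21.1; c'Δl = 19.40; W sinα = -4.8
Slice 2: Δl = 2.5/cos(-2.9°) = 2.503 m; N'_2 = 116·cos(-2.9°) − 2·2.503 = 110.8; c'Δl = 28.04; W sinα = -5.9
Slice 3: Δl = 1.9/cos5.6° = 1.909 m; N'_3 = 122·cos5.6° − 31·1.909 = 62.2; c'Δl = 21.38; W sinα = 11.9
Slice 4: Δl = 2.0/cos13.2° = 2.054 m; N'_4 = 116·cos13.2° − 13·2.054 = 86.2; c'Δl = 23.01; W sinα = 26.5
Slice 5: Δl = 2.0/cos21.3° = 2.147 m; N'_5 = 92·cos21.3° − 11·2.147 = 62.1; c'Δl = 24.04; W sinα = 33.4
Slice 6: Δl = 3.1/cos32.3° = 3.668 m; N'_6 = 67·cos32.3° − 9·3.668 = 23.6; c'Δl = 41.08; W sinα = 35.8
Σc'Δl = 156.9 kN/m; ΣN' = 366.1 kN/m; ΣW sinα = 97.0 kN/m
Resisting = 156.9 + 366.1·tan26.3° = 156.9 + 180.9 = 337.9 kN/m
FS = 337.9 / 97.0 = 3.484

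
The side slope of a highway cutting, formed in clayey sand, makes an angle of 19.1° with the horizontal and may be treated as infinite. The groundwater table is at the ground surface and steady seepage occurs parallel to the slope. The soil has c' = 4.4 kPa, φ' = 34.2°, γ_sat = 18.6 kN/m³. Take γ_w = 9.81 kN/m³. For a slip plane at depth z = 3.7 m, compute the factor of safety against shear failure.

With seepage parallel to the slope and the water table at the surface, the effective normal stress on the slip plane uses the buoyant unit weight γ' = γ_sat − γ_w while the driving shear stress uses γ_sat:
FS = [c' + γ' z cos²β tanφ'] / [γ_sat z sinβ cosβ]
γ' = 18.6 − 9.81 = 8.79 kN/m³
Numerator = 4.4 + 8.79·3.7·cos²19.1°·tan34.2° = 4.4 + 8.79·3.7·0.8929·0.6796 = 24.136 kPa
Denominator = 18.6·3.7·sin19.1°·cos19.1° = 18.6·3.7·0.3272·0.9449 = 21.279 kPa
FS = 24.136 / 21.279 = 1.134

FS = 1.13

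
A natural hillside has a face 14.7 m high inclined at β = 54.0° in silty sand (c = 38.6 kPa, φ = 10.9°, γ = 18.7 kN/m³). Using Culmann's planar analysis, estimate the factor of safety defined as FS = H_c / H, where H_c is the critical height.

FS = 1.65

H_c = (4c/γ) · sinβ cosφ / [1 − cos(β − φ)]
    = (4·38.6/18.7) · sin54.0°·cos10.9° / [1 − cos43.1°]
    = 8.257 · 0.7944 / 0.2698 = 24.31 m
FS = H_c / H = 24.31 / 14.7 = 1.654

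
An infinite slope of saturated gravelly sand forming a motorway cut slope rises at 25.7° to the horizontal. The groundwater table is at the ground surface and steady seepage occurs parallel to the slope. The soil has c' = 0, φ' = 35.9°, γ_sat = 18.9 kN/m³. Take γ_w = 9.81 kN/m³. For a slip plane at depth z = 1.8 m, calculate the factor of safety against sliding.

With seepage parallel to the slope and the water table at the surface, the effective normal stress on the slip plane uses the buoyant unit weight γ' = γ_sat − γ_w while the driving shear stress uses γ_sat:
FS = [c' + γ' z cos²β tanφ'] / [γ_sat z sinβ cosβ]
(For c' = 0 this reduces to FS = (γ'/γ_sat)·tanφ'/tanβ.)
γ' = 18.9 − 9.81 = 9.09 kN/m³
Numerator = 0.0 + 9.09·1.8·cos²25.7°·tan35.9° = 0.0 + 9.09·1.8·0.8119·0.7239 = 9.617 kPa
Denominator = 18.9·1.8·sin25.7°·cos25.7° = 18.9·1.8·0.4337·0.9011 = 13.294 kPa
FS = 9.617 / 13.294 = 0.723

FS = 0.72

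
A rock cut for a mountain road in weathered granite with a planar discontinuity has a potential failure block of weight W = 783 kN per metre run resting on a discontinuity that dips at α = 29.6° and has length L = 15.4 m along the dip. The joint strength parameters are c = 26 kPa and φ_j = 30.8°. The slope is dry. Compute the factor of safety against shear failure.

FS = 2.08

Resolving the block weight along and normal to the plane and applying the Mohr–Coulomb strength on the joint:
N' = W cosα = 783·cos29.6° = 680.8 kN/m
Driving force T = W sinα = 783·sin29.6° = 386.8 kN/m
Resisting force R = c·L + N'·tanφ_j = 26·15.4 + 680.8·tan30.8° = 400.4 + 405.8 = 806.2 kN/m
FS = R / T = 806.2 / 386.8 = 2.085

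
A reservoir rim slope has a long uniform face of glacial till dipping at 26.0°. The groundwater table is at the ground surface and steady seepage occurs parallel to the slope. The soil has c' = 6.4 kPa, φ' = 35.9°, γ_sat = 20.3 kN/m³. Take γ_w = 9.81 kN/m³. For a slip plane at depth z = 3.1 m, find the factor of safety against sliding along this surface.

FS = 1.03

With seepage parallel to the slope and the water table at the surface, the effective normal stress on the slip plane uses the buoyant unit weight γ' = γ_sat − γ_w while the driving shear stress uses γ_sat:
FS = [c' + γ' z cos²β tanφ'] / [γ_sat z sinβ cosβ]
γ' = 20.3 − 9.81 = 10.49 kN/m³
Numerator = 6.4 + 10.49·3.1·cos²26.0°·tan35.9° = 6.4 + 10.49·3.1·0.8078·0.7239 = 25.416 kPa
Denominator = 20.3·3.1·sin26.0°·cos26.0° = 20.3·3.1·0.4384·0.8988 = 24.795 kPa
FS = 25.416 / 24.795 = 1.025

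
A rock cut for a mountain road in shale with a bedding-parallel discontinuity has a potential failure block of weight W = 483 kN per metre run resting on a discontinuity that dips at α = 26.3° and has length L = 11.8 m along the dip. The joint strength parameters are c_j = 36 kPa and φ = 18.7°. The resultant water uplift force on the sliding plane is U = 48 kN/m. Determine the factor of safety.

Resolving the block weight along and normal to the plane and applying the Mohr–Coulomb strength on the joint:
N' = W cosα − U = 483·cos26.3° − 48 = 385.0 kN/m
Driving force T = W sinα = 483·sin26.3° = 214.0 kN/m
Resisting force R = c_j·L + N'·tanφ = 36·11.8 + 385.0·tan18.7° = 424.8 + 130.3 = 555.1 kN/m
FS = R / T = 555.1 / 214.0 = 2.594

FS = 2.59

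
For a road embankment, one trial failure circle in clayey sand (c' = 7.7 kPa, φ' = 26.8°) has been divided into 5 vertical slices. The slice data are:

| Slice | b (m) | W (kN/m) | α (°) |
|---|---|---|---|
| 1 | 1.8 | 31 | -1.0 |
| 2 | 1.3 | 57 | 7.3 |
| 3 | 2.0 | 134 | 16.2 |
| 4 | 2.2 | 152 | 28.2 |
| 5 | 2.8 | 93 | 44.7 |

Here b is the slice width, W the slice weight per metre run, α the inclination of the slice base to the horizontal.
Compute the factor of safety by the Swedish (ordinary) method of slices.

FS = 1.65

Ordinary method of slices: FS = Σ[c'·Δl_i + (W_i cosα_i)·tanφ'] / Σ W_i sinα_i, with Δl_i = b_i / cosα_i.
Slice 1: Δl = 1.8/cos(-1.0°) = 1.800 m; N'_1 = 31·cos(-1.0°) = 31.0; c'Δl = 13.86; W sinα = -0.5
Slice 2: Δl = 1.3/cos7.3° = 1.311 m; N'_2 = 57·cos7.3° = 56.5; c'Δl = 10.09; W sinα = 7.2
Slice 3: Δl = 2.0/cos16.2° = 2.083 m; N'_3 = 134·cos16.2° = 128.7; c'Δl = 16.04; W sinα = 37.4
Slice 4: Δl = 2.2/cos28.2° = 2.496 m; N'_4 = 152·cos28.2° = 134.0; c'Δl = 19.22; W sinα = 71.8
Slice 5: Δl = 2.8/cos44.7° = 3.939 m; N'_5 = 93·cos44.7° = 66.1; c'Δl = 30.33; W sinα = 65.4
Σc'Δl = 89.5 kN/m; ΣN' = 416.3 kN/m; ΣW sinα = 181.3 kN/m
Resisting = 89.5 + 416.3·tan26.8° = 89.5 + 210.3 = 299.8 kN/m
FS = 299.8 / 181.3 = 1.653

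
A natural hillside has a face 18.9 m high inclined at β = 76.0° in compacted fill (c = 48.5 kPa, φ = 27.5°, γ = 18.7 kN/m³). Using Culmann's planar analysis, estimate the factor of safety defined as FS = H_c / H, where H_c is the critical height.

H_c = (4c/γ) · sinβ cosφ / [1 − cos(β − φ)]
    = (4·48.5/18.7) · sin76.0°·cos27.5° / [1 − cos48.5°]
    = 10.374 · 0.8607 / 0.3374 = 26.47 m
FS = H_c / H = 26.47 / 18.9 = 1.400

FS = 1.40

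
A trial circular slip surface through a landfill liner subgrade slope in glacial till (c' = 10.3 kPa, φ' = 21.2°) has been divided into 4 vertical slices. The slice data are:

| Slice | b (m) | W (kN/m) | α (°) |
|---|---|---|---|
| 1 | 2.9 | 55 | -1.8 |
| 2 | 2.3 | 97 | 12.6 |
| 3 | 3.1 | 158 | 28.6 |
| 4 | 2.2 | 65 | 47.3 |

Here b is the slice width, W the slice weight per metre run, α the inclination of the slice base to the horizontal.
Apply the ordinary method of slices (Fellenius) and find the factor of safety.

FS = 1.77

Ordinary method of slices: FS = Σ[c'·Δl_i + (W_i cosα_i)·tanφ'] / Σ W_i sinα_i, with Δl_i = b_i / cosα_i.
Slice 1: Δl = 2.9/cos(-1.8°) = 2.901 m; N'_1 = 55·cos(-1.8°) = 55.0; c'Δl = 29.88; W sinα = -1.7
Slice 2: Δl = 2.3/cos12.6° = 2.357 m; N'_2 = 97·cos12.6° = 94.7; c'Δl = 24.27; W sinα = 21.2
Slice 3: Δl = 3.1/cos28.6° = 3.531 m; N'_3 = 158·cos28.6° = 138.7; c'Δl = 36.37; W sinα = 75.6
Slice 4: Δl = 2.2/cos47.3° = 3.244 m; N'_4 = 65·cos47.3° = 44.1; c'Δl = 33.41; W sinα = 47.8
Σc'Δl = 123.9 kN/m; ΣN' = 332.4 kN/m; ΣW sinα = 142.8 kN/m
Resisting = 123.9 + 332.4·tan21.2° = 123.9 + 128.9 = 252.9 kN/m
FS = 252.9 / 142.8 = 1.770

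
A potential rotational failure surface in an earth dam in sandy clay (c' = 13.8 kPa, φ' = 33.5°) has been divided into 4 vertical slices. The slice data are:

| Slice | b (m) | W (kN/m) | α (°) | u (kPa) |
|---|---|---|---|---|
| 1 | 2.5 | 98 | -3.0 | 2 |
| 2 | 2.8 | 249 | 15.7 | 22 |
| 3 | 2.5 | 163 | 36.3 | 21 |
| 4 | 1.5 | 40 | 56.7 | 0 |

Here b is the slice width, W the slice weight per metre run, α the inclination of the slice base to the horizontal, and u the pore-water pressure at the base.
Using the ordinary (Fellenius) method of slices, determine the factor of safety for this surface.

FS = 2.04

Ordinary method of slices: FS = Σ[c'·Δl_i + (W_i cosα_i − u_i·Δl_i)·tanφ'] / Σ W_i sinα_i, with Δl_i = b_i / cosα_i.
Slice 1: Δl = 2.5/cos(-3.0°) = 2.503 m; N'_1 = 98·cos(-3.0°) − 2·2.503 = 92.9; c'Δl = 34.55; W sinα = -5.1
Slice 2: Δl = 2.8/cos15.7° = 2.909 m; N'_2 = 249·cos15.7° − 22·2.909 = 175.7; c'Δl = 40.14; W sinα = 67.4
Slice 3: Δl = 2.5/cos36.3° = 3.102 m; N'_3 = 163·cos36.3° − 21·3.102 = 66.2; c'Δl = 42.81; W sinα = 96.5
Slice 4: Δl = 1.5/cos56.7° = 2.732 m; N'_4 = 40·cos56.7° − 0·2.732 = 22.0; c'Δl = 37.70; W sinα = 33.4
Σc'Δl = 155.2 kN/m; ΣN' = 356.8 kN/m; ΣW sinα = 192.2 kN/m
Resisting = 155.2 + 356.8·tan33.5° = 155.2 + 236.1 = 391.3 kN/m
FS = 391.3 / 192.2 = 2.036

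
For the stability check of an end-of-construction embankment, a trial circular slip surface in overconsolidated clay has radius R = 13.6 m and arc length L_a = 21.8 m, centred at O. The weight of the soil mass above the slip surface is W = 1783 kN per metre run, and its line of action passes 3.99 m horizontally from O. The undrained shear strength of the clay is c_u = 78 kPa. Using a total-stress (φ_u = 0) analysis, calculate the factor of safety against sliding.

FS = 3.25

Taking moments about the centre O, the resisting moment is provided by the undrained shear strength acting along the arc:
M_R = c_u·L_a·R = 78·21.80·13.6 = 23125.4 kN·m/m
M_D = W·d = 1783·3.99 = 7114.2 kN·m/m
FS = M_R / M_D = 23125.4 / 7114.2 = 3.251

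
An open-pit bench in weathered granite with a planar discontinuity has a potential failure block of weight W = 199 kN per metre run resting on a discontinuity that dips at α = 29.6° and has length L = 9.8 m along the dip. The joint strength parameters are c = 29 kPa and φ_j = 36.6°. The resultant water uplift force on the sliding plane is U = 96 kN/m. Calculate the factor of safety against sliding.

FS = 3.47

Resolving the block weight along and normal to the plane and applying the Mohr–Coulomb strength on the joint:
N' = W cosα − U = 199·cos29.6° − 96 = 77.0 kN/m
Driving force T = W sinα = 199·sin29.6° = 98.3 kN/m
Resisting force R = c·L + N'·tanφ_j = 29·9.8 + 77.0·tan36.6° = 284.2 + 57.2 = 341.4 kN/m
FS = R / T = 341.4 / 98.3 = 3.473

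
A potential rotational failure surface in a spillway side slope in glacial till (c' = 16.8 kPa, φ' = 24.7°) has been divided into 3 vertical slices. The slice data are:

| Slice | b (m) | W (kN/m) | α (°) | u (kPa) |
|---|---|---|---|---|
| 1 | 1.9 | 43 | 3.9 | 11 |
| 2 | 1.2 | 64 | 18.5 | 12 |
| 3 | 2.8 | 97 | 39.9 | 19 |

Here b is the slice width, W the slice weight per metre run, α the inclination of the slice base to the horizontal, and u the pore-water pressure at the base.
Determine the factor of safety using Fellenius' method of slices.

FS = 1.73

Ordinary method of slices: FS = Σ[c'·Δl_i + (W_i cosα_i − u_i·Δl_i)·tanφ'] / Σ W_i sinα_i, with Δl_i = b_i / cosα_i.
Slice 1: Δl = 1.9/cos3.9° = 1.904 m; N'_1 = 43·cos3.9° − 11·1.904 = 22.0; c'Δl = 31.99; W sinα = 2.9
Slice 2: Δl = 1.2/cos18.5° = 1.265 m; N'_2 = 64·cos18.5° − 12·1.265 = 45.5; c'Δl = 21.26; W sinα = 20.3
Slice 3: Δl = 2.8/cos39.9° = 3.650 m; N'_3 = 97·cos39.9° − 19·3.650 = 5.1; c'Δl = 61.32; W sinα = 62.2
Σc'Δl = 114.6 kN/m; ΣN' = 72.5 kN/m; ΣW sinα = 85.5 kN/m
Resisting = 114.6 + 72.5·tan24.7° = 114.6 + 33.4 = 147.9 kN/m
FS = 147.9 / 85.5 = 1.731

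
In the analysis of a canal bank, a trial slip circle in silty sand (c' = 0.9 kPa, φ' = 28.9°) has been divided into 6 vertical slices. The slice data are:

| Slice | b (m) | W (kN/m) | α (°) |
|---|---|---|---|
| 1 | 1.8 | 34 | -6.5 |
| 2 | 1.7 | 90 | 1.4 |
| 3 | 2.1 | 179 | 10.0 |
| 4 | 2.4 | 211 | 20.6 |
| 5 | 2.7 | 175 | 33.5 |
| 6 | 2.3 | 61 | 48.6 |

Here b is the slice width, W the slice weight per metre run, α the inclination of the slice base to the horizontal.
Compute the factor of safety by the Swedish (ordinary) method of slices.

FS = 1.59

Ordinary method of slices: FS = Σ[c'·Δl_i + (W_i cosα_i)·tanφ'] / Σ W_i sinα_i, with Δl_i = b_i / cosα_i.
Slice 1: Δl = 1.8/cos(-6.5°) = 1.812 m; N'_1 = 34·cos(-6.5°) = 33.8; c'Δl = 1.63; W sinα = -3.8
Slice 2: Δl = 1.7/cos1.4° = 1.701 m; N'_2 = 90·cos1.4° = 90.0; c'Δl = 1.53; W sinα = 2.2
Slice 3: Δl = 2.1/cos10.0° = 2.132 m; N'_3 = 179·cos10.0° = 176.3; c'Δl = 1.92; W sinα = 31.1
Slice 4: Δl = 2.4/cos20.6° = 2.564 m; N'_4 = 211·cos20.6° = 197.5; c'Δl = 2.31; W sinα = 74.2
Slice 5: Δl = 2.7/cos33.5° = 3.238 m; N'_5 = 175·cos33.5° = 145.9; c'Δl = 2.91; W sinα = 96.6
Slice 6: Δl = 2.3/cos48.6° = 3.478 m; N'_6 = 61·cos48.6° = 40.3; c'Δl = 3.13; W sinα = 45.8
Σc'Δl = 13.4 kN/m; ΣN' = 683.8 kN/m; ΣW sinα = 246.0 kN/m
Resisting = 13.4 + 683.8·tan28.9° = 13.4 + 377.5 = 390.9 kN/m
FS = 390.9 / 246.0 = 1.589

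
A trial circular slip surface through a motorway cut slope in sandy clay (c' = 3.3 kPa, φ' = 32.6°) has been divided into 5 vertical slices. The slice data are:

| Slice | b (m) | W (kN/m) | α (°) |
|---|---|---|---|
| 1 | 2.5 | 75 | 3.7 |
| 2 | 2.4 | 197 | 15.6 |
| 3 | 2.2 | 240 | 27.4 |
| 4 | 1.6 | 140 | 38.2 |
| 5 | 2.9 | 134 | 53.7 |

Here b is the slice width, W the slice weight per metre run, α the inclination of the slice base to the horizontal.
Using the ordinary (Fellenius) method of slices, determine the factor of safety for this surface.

Ordinary method of slices: FS = Σ[c'·Δl_i + (W_i cosα_i)·tanφ'] / Σ W_i sinα_i, with Δl_i = b_i / cosα_i.
Slice 1: Δl = 2.5/cos3.7° = 2.505 m; N'_1 = 75·cos3.7° = 74.8; c'Δl = 8.27; W sinα = 4.8
Slice 2: Δl = 2.4/cos15.6° = 2.492 m; N'_2 = 197·cos15.6° = 189.7; c'Δl = 8.22; W sinα = 53.0
Slice 3: Δl = 2.2/cos27.4° = 2.478 m; N'_3 = 240·cos27.4° = 213.1; c'Δl = 8.18; W sinα = 110.4
Slice 4: Δl = 1.6/cos38.2° = 2.036 m; N'_4 = 140·cos38.2° = 110.0; c'Δl = 6.72; W sinα = 86.6
Slice 5: Δl = 2.9/cos53.7° = 4.899 m; N'_5 = 134·cos53.7° = 79.3; c'Δl = 16.17; W sinα = 108.0
Σc'Δl = 47.6 kN/m; ΣN' = 667.0 kN/m; ΣW sinα = 362.8 kN/m
Resisting = 47.6 + 667.0·tan32.6° = 47.6 + 426.6 = 474.1 kN/m
FS = 474.1 / 362.8 = 1.307

FS = 1.31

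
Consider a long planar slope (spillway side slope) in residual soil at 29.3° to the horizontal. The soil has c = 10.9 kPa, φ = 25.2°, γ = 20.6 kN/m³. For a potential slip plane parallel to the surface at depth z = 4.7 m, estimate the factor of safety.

For an infinite slope with a slip plane parallel to the surface (no pore pressure): FS = [c + γz cos²β tanφ] / [γz sinβ cosβ].
γz = 20.6·4.7 = 96.82 kN/m²
Numerator = 10.9 + 96.82·cos²29.3°·tan25.2° = 10.9 + 96.82·0.7605·0.4706 = 45.549 kPa
Denominator = 96.82·sin29.3°·cos29.3° = 96.82·0.4894·0.8721 = 41.320 kPa
FS = 45.549 / 41.320 = 1.102

FS = 1.10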